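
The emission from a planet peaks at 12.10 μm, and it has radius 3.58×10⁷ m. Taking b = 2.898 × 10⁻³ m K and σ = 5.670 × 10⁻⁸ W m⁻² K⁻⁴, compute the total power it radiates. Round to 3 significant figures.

P ≈ 3.00×10¹⁸ W

Wien's law: T = b/λ_max = 2.898×10⁻³/1.210×10⁻⁵ = 239.504 K.
Surface area A = 4πR² = 4π(3.58×10⁷ m)² = 1.61056×10¹⁶ m².
Then P = σAT⁴ = 5.670×10⁻⁸×1.61056×10¹⁶×(239.504)⁴ = 3.00×10¹⁸ W.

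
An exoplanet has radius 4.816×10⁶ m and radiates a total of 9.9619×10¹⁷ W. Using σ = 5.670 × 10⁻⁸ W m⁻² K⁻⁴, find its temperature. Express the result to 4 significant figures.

Surface area A = 4πR² = 4π(4.816×10⁶ m)² = 2.91463×10¹⁴ m².
P = σAT⁴ ⇒ T = (P/(σA))^(1/4) = (9.9619×10¹⁷/(5.670×10⁻⁸×2.91463×10¹⁴))^(1/4) = 495.5 K.

T ≈ 495.5 K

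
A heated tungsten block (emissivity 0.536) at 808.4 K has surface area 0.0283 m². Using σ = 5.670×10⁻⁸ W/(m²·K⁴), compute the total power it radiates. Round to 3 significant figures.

P ≈ 367 W

Area A = 0.0283 m².
P = εσAT⁴ = 0.536 × 5.670×10⁻⁸ × 0.0283 × (808.4)⁴ = 367 W.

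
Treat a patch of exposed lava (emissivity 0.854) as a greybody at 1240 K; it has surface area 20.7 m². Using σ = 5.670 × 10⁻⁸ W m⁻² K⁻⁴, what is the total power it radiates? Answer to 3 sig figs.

P ≈ 2.37×10⁶ W

Area A = 20.7 m².
P = εσAT⁴ = 0.854 × 5.670×10⁻⁸ × 20.7 × (1240)⁴ = 2.37×10⁶ W.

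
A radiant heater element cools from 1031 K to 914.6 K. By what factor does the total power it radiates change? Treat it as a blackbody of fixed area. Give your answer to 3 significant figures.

P ∝ T⁴, so P₂/P₁ = (T₂/T₁)⁴ = (914.6/1031)⁴ = (0.887100)⁴ = 0.619.

P₂/P₁ ≈ 0.619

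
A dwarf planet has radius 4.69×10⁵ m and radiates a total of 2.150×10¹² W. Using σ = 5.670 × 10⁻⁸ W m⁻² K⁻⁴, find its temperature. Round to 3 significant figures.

T ≈ 60.9 K

Surface area A = 4πR² = 4π(4.69×10⁵ m)² = 2.76411×10¹² m².
P = σAT⁴ ⇒ T = (P/(σA))^(1/4) = (2.150×10¹²/(5.670×10⁻⁸×2.76411×10¹²))^(1/4) = 60.9 K.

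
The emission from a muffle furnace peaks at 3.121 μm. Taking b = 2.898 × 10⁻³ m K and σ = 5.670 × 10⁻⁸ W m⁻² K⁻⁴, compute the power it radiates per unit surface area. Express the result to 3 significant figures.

Wien's law: T = b/λ_max = 2.898×10⁻³/3.121×10⁻⁶ = 928.549 K.
Then I = σT⁴ = 5.670×10⁻⁸×(928.549)⁴ = 4.22×10⁴ W/m².

I ≈ 4.22×10⁴ W/m²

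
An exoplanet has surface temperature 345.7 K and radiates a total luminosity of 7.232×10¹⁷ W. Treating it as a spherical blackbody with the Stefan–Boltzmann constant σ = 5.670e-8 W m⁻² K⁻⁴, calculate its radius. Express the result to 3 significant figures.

R ≈ 8.43×10⁶ m

L = 4πR²σT⁴ ⇒ R = √(L/(4πσT⁴)).
σT⁴ = 809.805 W/m², so R = √(7.232×10¹⁷/(4π×809.805)) = 8.43×10⁶ m.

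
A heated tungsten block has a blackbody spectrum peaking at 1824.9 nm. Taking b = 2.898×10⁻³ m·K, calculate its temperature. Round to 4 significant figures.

Wien's law gives T = b/λ_max = (2.898×10⁻³ m·K)/(1.8249×10⁻⁶ m) = 1588 K.

T ≈ 1588 K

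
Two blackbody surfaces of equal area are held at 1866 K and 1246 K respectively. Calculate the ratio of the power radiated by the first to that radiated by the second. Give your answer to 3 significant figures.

P₁/P₂ ≈ 5.03

With equal areas, P₁/P₂ = (T₁/T₂)⁴ = (1866/1246)⁴ = 5.03.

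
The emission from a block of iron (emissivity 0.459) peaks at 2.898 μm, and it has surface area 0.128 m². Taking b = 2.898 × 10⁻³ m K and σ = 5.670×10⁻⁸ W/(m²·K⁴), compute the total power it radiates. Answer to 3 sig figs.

P ≈ 3.33×10³ W

Wien's law: T = b/λ_max = 2.898×10⁻³/2.898×10⁻⁶ = 1000.00 K.
Area A = 0.128 m².
Then P = εσAT⁴ = 0.459×5.670×10⁻⁸×0.128×(1000.00)⁴ = 3.33×10³ W.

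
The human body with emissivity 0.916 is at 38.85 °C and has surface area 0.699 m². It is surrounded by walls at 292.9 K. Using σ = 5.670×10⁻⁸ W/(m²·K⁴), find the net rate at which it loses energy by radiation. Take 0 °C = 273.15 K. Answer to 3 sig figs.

Net loss ≈ 76.8 W

T = 38.85 °C + 273.15 = 312.00 K.
Area A = 0.699 m².
Net radiated power P_net = εσA(T⁴ − T₀⁴) = 0.916×5.670×10⁻⁸×0.699×(312.00⁴ − 292.9⁴).
T⁴ − T₀⁴ = 9.47585×10⁹ − 7.35999×10⁹ = 2.11586×10⁹ K⁴, so P_net = 76.8 W.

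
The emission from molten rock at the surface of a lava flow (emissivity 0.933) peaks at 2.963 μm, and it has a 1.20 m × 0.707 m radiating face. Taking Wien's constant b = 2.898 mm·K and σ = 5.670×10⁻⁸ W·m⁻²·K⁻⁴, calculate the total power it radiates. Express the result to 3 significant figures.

Wien's law: T = b/λ_max = 2.898×10⁻³/2.963×10⁻⁶ = 978.063 K.
Area A = 1.20 × 0.707 = 0.8484 m².
Then P = εσAT⁴ = 0.933×5.670×10⁻⁸×0.8484×(978.063)⁴ = 4.11×10⁴ W.

P ≈ 4.11×10⁴ W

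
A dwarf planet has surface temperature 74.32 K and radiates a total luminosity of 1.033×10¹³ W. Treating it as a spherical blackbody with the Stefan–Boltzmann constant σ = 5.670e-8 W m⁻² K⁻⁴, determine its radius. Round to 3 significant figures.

R ≈ 6.89×10⁵ m

L = 4πR²σT⁴ ⇒ R = √(L/(4πσT⁴)).
σT⁴ = 1.72984 W/m², so R = √(1.033×10¹³/(4π×1.72984)) = 6.89×10⁵ m.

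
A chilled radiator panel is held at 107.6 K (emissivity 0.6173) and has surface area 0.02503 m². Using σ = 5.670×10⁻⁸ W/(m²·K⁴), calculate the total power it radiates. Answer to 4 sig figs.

Area A = 0.02503 m².
P = εσAT⁴ = 0.6173 × 5.670×10⁻⁸ × 0.02503 × (107.6)⁴ = 0.1174 W.

P ≈ 0.1174 W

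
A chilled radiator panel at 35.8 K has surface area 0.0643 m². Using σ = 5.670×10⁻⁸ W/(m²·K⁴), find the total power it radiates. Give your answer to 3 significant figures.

P ≈ 5.99×10⁻³ W

Area A = 0.0643 m².
P = σAT⁴ = 5.670×10⁻⁸ × 0.0643 × (35.8)⁴ = 5.99×10⁻³ W.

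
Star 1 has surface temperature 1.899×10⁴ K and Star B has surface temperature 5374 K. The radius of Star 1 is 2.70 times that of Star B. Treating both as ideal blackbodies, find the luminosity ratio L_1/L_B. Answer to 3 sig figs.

L_1/L_B ≈ 1.14×10³

L ∝ R²T⁴, so L_1/L_B = (R_1/R_B)²(T_1/T_B)⁴ = (2.70)² × (1.899×10⁴/5374)⁴ = 7.29 × 155.923 = 1.14×10³.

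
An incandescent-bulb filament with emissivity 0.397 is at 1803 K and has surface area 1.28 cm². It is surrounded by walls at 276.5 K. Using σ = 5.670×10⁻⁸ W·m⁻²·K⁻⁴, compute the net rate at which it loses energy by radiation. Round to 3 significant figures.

Net loss ≈ 30.4 W

Area A = 1.28 cm² = 1.28×10⁻⁴ m².
Net radiated power P_net = εσA(T⁴ − T₀⁴) = 0.397×5.670×10⁻⁸×1.28×10⁻⁴×(1803⁴ − 276.5⁴).
T⁴ − T₀⁴ = 1.05678×10¹³ − 5.84495×10⁹ = 1.05620×10¹³ K⁴, so P_net = 30.4 W.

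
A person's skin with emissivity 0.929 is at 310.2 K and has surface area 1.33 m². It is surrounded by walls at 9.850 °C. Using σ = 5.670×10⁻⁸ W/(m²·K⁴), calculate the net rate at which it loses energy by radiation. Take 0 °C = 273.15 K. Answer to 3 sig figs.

Net loss ≈ 199 W

Surroundings: T = 9.850 °C + 273.15 = 283.000 K.
Area A = 1.33 m².
Net radiated power P_net = εσA(T⁴ − T₀⁴) = 0.929×5.670×10⁻⁸×1.33×(310.2⁴ − 283.000⁴).
T⁴ − T₀⁴ = 9.25907×10⁹ − 6.41425×10⁹ = 2.84482×10⁹ K⁴, so P_net = 199 W.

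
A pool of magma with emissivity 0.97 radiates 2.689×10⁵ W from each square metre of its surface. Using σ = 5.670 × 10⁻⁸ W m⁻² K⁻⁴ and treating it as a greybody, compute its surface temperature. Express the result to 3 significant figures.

I = εσT⁴, so T = (I/εσ)^(1/4) = (2.689×10⁵/(0.97×5.670×10⁻⁸))^(1/4) = 1.49×10³ K.

T ≈ 1.49×10³ K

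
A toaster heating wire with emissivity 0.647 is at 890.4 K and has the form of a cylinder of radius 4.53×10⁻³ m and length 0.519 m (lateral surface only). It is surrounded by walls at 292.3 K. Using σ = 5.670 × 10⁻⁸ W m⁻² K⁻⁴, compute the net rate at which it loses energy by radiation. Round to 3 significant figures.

Net loss ≈ 337 W

Lateral area A = 2πrL = 2π×4.53×10⁻³×0.519 = 0.0147722 m².
Net radiated power P_net = εσA(T⁴ − T₀⁴) = 0.647×5.670×10⁻⁸×0.0147722×(890.4⁴ − 292.3⁴).
T⁴ − T₀⁴ = 6.28551×10¹¹ − 7.29987×10⁹ = 6.21251×10¹¹ K⁴, so P_net = 337 W.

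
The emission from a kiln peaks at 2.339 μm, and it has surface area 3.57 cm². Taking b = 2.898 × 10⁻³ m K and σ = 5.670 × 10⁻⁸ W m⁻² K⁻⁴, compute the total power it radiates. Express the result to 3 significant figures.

Wien's law: T = b/λ_max = 2.898×10⁻³/2.339×10⁻⁶ = 1238.99 K.
Area A = 3.57 cm² = 3.57×10⁻⁴ m².
Then P = σAT⁴ = 5.670×10⁻⁸×3.57×10⁻⁴×(1238.99)⁴ = 47.7 W.

P ≈ 47.7 W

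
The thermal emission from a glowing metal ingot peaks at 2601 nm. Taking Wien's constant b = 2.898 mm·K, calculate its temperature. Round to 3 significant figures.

T ≈ 1.11×10³ K

Wien's law gives T = b/λ_max = (2.898×10⁻³ m·K)/(2.601×10⁻⁶ m) = 1.11×10³ K.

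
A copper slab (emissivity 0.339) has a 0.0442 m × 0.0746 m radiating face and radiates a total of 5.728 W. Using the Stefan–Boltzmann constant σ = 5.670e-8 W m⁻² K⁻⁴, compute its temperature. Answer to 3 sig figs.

Area A = 0.0442 × 0.0746 = 3.29732×10⁻³ m².
P = εσAT⁴ ⇒ T = (P/(εσA))^(1/4) = (5.728/(0.339×5.670×10⁻⁸×3.29732×10⁻³))^(1/4) = 548 K.

T ≈ 548 K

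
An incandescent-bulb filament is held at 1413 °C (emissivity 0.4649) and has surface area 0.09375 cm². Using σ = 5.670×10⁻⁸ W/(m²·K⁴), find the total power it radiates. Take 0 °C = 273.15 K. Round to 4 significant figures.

P ≈ 1.998 W

T = 1413 °C + 273.15 = 1686.15 K.
Area A = 0.09375 cm² = 9.375×10⁻⁶ m².
P = εσAT⁴ = 0.4649 × 5.670×10⁻⁸ × 9.375×10⁻⁶ × (1686.15)⁴ = 1.998 W.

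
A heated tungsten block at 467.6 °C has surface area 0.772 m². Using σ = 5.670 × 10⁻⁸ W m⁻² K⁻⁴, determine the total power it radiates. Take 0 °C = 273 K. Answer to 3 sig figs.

P ≈ 1.32×10⁴ W

T = 467.6 °C + 273 = 740.6 K.
Area A = 0.772 m².
P = σAT⁴ = 5.670×10⁻⁸ × 0.772 × (740.6)⁴ = 1.32×10⁴ W.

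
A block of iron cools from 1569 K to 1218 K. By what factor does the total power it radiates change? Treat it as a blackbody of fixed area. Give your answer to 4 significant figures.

P₂/P₁ ≈ 0.3632

P ∝ T⁴, so P₂/P₁ = (T₂/T₁)⁴ = (1218/1569)⁴ = (0.776291)⁴ = 0.3632.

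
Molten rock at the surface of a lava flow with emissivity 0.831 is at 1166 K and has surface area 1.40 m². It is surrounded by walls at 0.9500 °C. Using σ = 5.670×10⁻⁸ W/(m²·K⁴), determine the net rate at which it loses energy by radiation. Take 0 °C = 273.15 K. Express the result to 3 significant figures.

Net loss ≈ 1.22×10⁵ W

Surroundings: T = 0.9500 °C + 273.15 = 274.1000 K.
Area A = 1.40 m².
Net radiated power P_net = εσA(T⁴ − T₀⁴) = 0.831×5.670×10⁻⁸×1.40×(1166⁴ − 274.1000⁴).
T⁴ − T₀⁴ = 1.84839×10¹² − 5.64464×10⁹ = 1.84275×10¹² K⁴, so P_net = 1.22×10⁵ W.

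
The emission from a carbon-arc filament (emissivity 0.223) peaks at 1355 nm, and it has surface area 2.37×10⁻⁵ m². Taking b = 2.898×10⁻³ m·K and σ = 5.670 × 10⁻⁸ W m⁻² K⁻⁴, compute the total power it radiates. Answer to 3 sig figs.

P ≈ 6.27 W

Wien's law: T = b/λ_max = 2.898×10⁻³/1.355×10⁻⁶ = 2138.75 K.
Area A = 2.37×10⁻⁵ m².
Then P = εσAT⁴ = 0.223×5.670×10⁻⁸×2.37×10⁻⁵×(2138.75)⁴ = 6.27 W.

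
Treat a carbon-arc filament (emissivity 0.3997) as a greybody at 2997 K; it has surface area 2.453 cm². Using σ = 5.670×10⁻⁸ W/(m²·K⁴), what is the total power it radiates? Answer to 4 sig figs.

P ≈ 448.5 W

Area A = 2.453 cm² = 2.453×10⁻⁴ m².
P = εσAT⁴ = 0.3997 × 5.670×10⁻⁸ × 2.453×10⁻⁴ × (2997)⁴ = 448.5 W.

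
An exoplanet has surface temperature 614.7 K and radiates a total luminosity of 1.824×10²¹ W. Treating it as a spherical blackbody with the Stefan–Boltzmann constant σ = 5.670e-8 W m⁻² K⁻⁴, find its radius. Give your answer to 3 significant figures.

R ≈ 1.34×10⁸ m

L = 4πR²σT⁴ ⇒ R = √(L/(4πσT⁴)).
σT⁴ = 8095.36 W/m², so R = √(1.824×10²¹/(4π×8095.36)) = 1.34×10⁸ m.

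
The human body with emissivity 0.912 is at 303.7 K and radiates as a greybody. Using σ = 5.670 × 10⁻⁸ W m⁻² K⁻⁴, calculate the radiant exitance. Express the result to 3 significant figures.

I ≈ 440 W/m²

Stefan–Boltzmann: I = εσT⁴ = 0.912 × 5.670×10⁻⁸ × (303.7)⁴ = 440 W/m².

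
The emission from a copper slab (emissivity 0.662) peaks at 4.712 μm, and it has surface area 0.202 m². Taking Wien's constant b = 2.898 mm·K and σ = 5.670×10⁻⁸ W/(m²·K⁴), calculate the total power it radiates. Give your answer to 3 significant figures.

P ≈ 1.08×10³ W

Wien's law: T = b/λ_max = 2.898×10⁻³/4.712×10⁻⁶ = 615.025 K.
Area A = 0.202 m².
Then P = εσAT⁴ = 0.662×5.670×10⁻⁸×0.202×(615.025)⁴ = 1.08×10³ W.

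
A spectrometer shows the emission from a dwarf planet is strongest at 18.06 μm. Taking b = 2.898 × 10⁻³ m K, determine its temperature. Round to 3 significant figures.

Wien's law gives T = b/λ_max = (2.898×10⁻³ m·K)/(1.806×10⁻⁵ m) = 160 K.

T ≈ 160 K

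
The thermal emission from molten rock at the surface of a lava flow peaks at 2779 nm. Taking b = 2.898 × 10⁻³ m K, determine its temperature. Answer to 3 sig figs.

Wien's law gives T = b/λ_max = (2.898×10⁻³ m·K)/(2.779×10⁻⁶ m) = 1.04×10³ K.

T ≈ 1.04×10³ K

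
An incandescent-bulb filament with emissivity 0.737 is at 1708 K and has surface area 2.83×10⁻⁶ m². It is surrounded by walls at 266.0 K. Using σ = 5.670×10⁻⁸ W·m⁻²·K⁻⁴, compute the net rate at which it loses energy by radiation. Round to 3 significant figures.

Net loss ≈ 1.01 W

Area A = 2.83×10⁻⁶ m².
Net radiated power P_net = εσA(T⁴ − T₀⁴) = 0.737×5.670×10⁻⁸×2.83×10⁻⁶×(1708⁴ − 266.0⁴).
T⁴ − T₀⁴ = 8.51043×10¹² − 5.00641×10⁹ = 8.50542×10¹² K⁴, so P_net = 1.01 W.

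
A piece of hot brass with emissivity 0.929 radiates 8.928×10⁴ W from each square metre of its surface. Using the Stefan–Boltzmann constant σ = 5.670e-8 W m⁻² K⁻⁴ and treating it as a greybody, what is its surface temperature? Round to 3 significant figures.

I = εσT⁴, so T = (I/εσ)^(1/4) = (8.928×10⁴/(0.929×5.670×10⁻⁸))^(1/4) = 1.14×10³ K.

T ≈ 1.14×10³ K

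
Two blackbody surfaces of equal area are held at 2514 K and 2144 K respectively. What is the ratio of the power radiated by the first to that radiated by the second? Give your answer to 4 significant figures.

With equal areas, P₁/P₂ = (T₁/T₂)⁴ = (2514/2144)⁴ = 1.890.

P₁/P₂ ≈ 1.890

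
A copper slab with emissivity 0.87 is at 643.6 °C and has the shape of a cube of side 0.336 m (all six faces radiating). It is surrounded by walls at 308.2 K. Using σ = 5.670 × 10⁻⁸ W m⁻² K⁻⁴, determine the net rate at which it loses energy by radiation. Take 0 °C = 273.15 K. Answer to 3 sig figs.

T = 643.6 °C + 273.15 = 916.75 K.
Area A = 6s² = 6×(0.336 m)² = 0.677376 m².
Net radiated power P_net = εσA(T⁴ − T₀⁴) = 0.87×5.670×10⁻⁸×0.677376×(916.75⁴ − 308.2⁴).
T⁴ − T₀⁴ = 7.06324×10¹¹ − 9.02258×10⁹ = 6.97301×10¹¹ K⁴, so P_net = 2.33×10⁴ W.

Net loss ≈ 2.33×10⁴ W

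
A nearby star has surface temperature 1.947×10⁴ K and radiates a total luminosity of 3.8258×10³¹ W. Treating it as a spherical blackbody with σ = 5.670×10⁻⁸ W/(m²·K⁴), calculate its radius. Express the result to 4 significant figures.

L = 4πR²σT⁴ ⇒ R = √(L/(4πσT⁴)).
σT⁴ = 8.14792×10⁹ W/m², so R = √(3.8258×10³¹/(4π×8.14792×10⁹)) = 1.933×10¹⁰ m.

R ≈ 1.933×10¹⁰ m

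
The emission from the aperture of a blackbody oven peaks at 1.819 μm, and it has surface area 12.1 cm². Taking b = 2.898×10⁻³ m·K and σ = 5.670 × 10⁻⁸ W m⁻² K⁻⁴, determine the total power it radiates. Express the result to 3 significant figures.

Wien's law: T = b/λ_max = 2.898×10⁻³/1.819×10⁻⁶ = 1593.18 K.
Area A = 12.1 cm² = 1.21×10⁻³ m².
Then P = σAT⁴ = 5.670×10⁻⁸×1.21×10⁻³×(1593.18)⁴ = 442 W.

P ≈ 442 W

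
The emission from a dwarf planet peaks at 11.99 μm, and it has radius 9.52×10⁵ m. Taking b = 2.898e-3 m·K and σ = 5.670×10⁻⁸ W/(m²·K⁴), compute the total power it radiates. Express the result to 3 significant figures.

Wien's law: T = b/λ_max = 2.898×10⁻³/1.199×10⁻⁵ = 241.701 K.
Surface area A = 4πR² = 4π(9.52×10⁵ m)² = 1.13890×10¹³ m².
Then P = σAT⁴ = 5.670×10⁻⁸×1.13890×10¹³×(241.701)⁴ = 2.20×10¹⁵ W.

P ≈ 2.20×10¹⁵ W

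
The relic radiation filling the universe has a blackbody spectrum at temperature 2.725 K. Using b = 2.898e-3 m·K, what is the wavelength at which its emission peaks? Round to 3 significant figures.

Wien's displacement law: λ_max = b/T = (2.898×10⁻³ m·K)/(2.725 K) = 1.063×10⁻³ m.
That is 1.06 mm, in the microwave range.

λ_max ≈ 1.06 mm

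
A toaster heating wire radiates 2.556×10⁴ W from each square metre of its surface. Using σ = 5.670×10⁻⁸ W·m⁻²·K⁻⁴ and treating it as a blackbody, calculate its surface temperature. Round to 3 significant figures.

I = σT⁴, so T = (I/σ)^(1/4) = (2.556×10⁴/(5.670×10⁻⁸))^(1/4) = 819 K.

T ≈ 819 K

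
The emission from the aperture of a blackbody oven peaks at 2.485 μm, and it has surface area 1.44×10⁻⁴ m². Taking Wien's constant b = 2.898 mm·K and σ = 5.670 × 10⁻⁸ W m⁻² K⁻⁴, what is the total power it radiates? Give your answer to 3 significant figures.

Wien's law: T = b/λ_max = 2.898×10⁻³/2.485×10⁻⁶ = 1166.20 K.
Area A = 1.44×10⁻⁴ m².
Then P = σAT⁴ = 5.670×10⁻⁸×1.44×10⁻⁴×(1166.20)⁴ = 15.1 W.

P ≈ 15.1 W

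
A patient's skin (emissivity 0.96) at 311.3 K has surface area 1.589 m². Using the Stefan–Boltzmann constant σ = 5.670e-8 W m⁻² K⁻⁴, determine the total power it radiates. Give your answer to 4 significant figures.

P ≈ 812.3 W

Area A = 1.589 m².
P = εσAT⁴ = 0.96 × 5.670×10⁻⁸ × 1.589 × (311.3)⁴ = 812.3 W.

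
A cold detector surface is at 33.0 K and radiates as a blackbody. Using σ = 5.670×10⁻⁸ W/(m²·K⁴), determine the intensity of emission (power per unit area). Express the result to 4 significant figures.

Stefan–Boltzmann: I = σT⁴ = 5.670×10⁻⁸ × (33.0)⁴ = 0.06724 W/m².

I ≈ 0.06724 W/m²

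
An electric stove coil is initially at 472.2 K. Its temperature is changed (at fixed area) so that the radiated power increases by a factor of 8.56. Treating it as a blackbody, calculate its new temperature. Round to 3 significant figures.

T₂ ≈ 808 K

P ∝ T⁴, so T₂/T₁ = (P₂/P₁)^(1/4) = (8.56)^(1/4) = 1.71048.
T₂ = 472.2 × 1.71048 = 808 K.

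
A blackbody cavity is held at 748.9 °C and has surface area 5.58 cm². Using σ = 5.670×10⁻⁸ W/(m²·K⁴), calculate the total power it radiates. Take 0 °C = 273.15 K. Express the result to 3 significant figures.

P ≈ 34.5 W

T = 748.9 °C + 273.15 = 1022.05 K.
Area A = 5.58 cm² = 5.58×10⁻⁴ m².
P = σAT⁴ = 5.670×10⁻⁸ × 5.58×10⁻⁴ × (1022.05)⁴ = 34.5 W.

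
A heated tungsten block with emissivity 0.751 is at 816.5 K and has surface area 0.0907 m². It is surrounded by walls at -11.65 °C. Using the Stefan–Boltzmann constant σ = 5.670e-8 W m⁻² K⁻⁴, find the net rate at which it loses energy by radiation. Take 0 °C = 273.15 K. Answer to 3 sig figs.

Surroundings: T = -11.65 °C + 273.15 = 261.50 K.
Area A = 0.0907 m².
Net radiated power P_net = εσA(T⁴ − T₀⁴) = 0.751×5.670×10⁻⁸×0.0907×(816.5⁴ − 261.50⁴).
T⁴ − T₀⁴ = 4.44452×10¹¹ − 4.67613×10⁹ = 4.39776×10¹¹ K⁴, so P_net = 1.70×10³ W.

Net loss ≈ 1.70×10³ W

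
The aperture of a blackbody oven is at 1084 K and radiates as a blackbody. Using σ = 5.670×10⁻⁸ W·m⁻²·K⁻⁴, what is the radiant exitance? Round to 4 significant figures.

Stefan–Boltzmann: I = σT⁴ = 5.670×10⁻⁸ × (1084)⁴ = 7.829×10⁴ W/m².

I ≈ 7.829×10⁴ W/m²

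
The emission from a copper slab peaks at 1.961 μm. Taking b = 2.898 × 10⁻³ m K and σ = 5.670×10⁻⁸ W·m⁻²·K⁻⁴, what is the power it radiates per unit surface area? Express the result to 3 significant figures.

Wien's law: T = b/λ_max = 2.898×10⁻³/1.961×10⁻⁶ = 1477.82 K.
Then I = σT⁴ = 5.670×10⁻⁸×(1477.82)⁴ = 2.70×10⁵ W/m².

I ≈ 2.70×10⁵ W/m²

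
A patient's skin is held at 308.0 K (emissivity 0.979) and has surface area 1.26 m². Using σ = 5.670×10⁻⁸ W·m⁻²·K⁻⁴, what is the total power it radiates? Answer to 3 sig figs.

Area A = 1.26 m².
P = εσAT⁴ = 0.979 × 5.670×10⁻⁸ × 1.26 × (308.0)⁴ = 629 W.

P ≈ 629 W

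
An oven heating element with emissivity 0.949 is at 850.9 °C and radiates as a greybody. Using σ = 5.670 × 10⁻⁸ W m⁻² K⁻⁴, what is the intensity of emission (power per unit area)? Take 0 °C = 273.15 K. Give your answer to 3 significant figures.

T = 850.9 °C + 273.15 = 1124.05 K.
Stefan–Boltzmann: I = εσT⁴ = 0.949 × 5.670×10⁻⁸ × (1124.05)⁴ = 8.59×10⁴ W/m².

I ≈ 8.59×10⁴ W/m²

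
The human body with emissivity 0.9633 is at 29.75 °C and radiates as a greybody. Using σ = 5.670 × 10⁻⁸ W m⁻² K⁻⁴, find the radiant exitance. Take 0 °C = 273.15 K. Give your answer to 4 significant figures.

T = 29.75 °C + 273.15 = 302.90 K.
Stefan–Boltzmann: I = εσT⁴ = 0.9633 × 5.670×10⁻⁸ × (302.90)⁴ = 459.8 W/m².

I ≈ 459.8 W/m²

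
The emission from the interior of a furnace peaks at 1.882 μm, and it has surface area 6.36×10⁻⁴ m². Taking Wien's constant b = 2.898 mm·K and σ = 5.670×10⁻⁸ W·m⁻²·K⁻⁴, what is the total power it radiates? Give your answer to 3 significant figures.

P ≈ 203 W

Wien's law: T = b/λ_max = 2.898×10⁻³/1.882×10⁻⁶ = 1539.85 K.
Area A = 6.36×10⁻⁴ m².
Then P = σAT⁴ = 5.670×10⁻⁸×6.36×10⁻⁴×(1539.85)⁴ = 203 W.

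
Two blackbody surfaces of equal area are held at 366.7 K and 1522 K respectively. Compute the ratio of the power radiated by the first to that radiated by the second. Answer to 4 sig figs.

P₁/P₂ ≈ 3.370×10⁻³

With equal areas, P₁/P₂ = (T₁/T₂)⁴ = (366.7/1522)⁴ = 3.370×10⁻³.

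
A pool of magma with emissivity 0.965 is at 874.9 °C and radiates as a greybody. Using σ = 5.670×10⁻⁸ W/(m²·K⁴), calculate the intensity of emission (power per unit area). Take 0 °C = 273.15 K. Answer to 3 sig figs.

T = 874.9 °C + 273.15 = 1148.05 K.
Stefan–Boltzmann: I = εσT⁴ = 0.965 × 5.670×10⁻⁸ × (1148.05)⁴ = 9.51×10⁴ W/m².

I ≈ 9.51×10⁴ W/m²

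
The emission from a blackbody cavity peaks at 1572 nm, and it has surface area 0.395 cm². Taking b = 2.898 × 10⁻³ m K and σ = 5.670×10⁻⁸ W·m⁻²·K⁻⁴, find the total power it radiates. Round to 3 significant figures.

Wien's law: T = b/λ_max = 2.898×10⁻³/1.572×10⁻⁶ = 1843.51 K.
Area A = 0.395 cm² = 3.95×10⁻⁵ m².
Then P = σAT⁴ = 5.670×10⁻⁸×3.95×10⁻⁵×(1843.51)⁴ = 25.9 W.

P ≈ 25.9 W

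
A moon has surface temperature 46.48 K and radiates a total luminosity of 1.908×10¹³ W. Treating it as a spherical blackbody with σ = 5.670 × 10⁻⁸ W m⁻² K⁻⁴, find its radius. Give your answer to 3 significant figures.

R ≈ 2.40×10⁶ m

L = 4πR²σT⁴ ⇒ R = √(L/(4πσT⁴)).
σT⁴ = 0.264635 W/m², so R = √(1.908×10¹³/(4π×0.264635)) = 2.40×10⁶ m.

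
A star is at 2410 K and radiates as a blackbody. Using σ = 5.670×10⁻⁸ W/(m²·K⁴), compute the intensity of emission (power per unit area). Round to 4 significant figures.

I ≈ 1.913×10⁶ W/m²

Stefan–Boltzmann: I = σT⁴ = 5.670×10⁻⁸ × (2410)⁴ = 1.913×10⁶ W/m².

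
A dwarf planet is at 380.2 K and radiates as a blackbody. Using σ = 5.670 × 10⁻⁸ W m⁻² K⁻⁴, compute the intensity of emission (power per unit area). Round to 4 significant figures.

I ≈ 1185 W/m²

Stefan–Boltzmann: I = σT⁴ = 5.670×10⁻⁸ × (380.2)⁴ = 1185 W/m².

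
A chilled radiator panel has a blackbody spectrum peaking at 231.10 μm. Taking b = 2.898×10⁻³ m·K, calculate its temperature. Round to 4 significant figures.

T ≈ 12.54 K

Wien's law gives T = b/λ_max = (2.898×10⁻³ m·K)/(2.3110×10⁻⁴ m) = 12.54 K.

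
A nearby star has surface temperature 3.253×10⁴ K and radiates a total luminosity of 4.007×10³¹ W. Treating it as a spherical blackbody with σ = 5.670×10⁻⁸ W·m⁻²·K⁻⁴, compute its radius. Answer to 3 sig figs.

R ≈ 7.09×10⁹ m

L = 4πR²σT⁴ ⇒ R = √(L/(4πσT⁴)).
σT⁴ = 6.34920×10¹⁰ W/m², so R = √(4.007×10³¹/(4π×6.34920×10¹⁰)) = 7.09×10⁹ m.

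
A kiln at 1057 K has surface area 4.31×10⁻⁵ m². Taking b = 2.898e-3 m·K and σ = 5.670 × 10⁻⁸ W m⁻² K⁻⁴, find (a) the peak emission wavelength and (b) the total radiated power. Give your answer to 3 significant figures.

λ_max ≈ 2.74×10³ nm; P ≈ 3.05 W

(a) λ_max = b/T = 2.898×10⁻³/1057 = 2.742×10⁻⁶ m = 2.74×10³ nm.
Area A = 4.31×10⁻⁵ m².
(b) P = σAT⁴ = 5.670×10⁻⁸×4.31×10⁻⁵×(1057)⁴ = 3.05 W.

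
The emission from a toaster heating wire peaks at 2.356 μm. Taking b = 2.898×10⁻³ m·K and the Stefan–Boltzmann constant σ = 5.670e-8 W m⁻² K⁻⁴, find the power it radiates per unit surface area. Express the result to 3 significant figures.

Wien's law: T = b/λ_max = 2.898×10⁻³/2.356×10⁻⁶ = 1230.05 K.
Then I = σT⁴ = 5.670×10⁻⁸×(1230.05)⁴ = 1.30×10⁵ W/m².

I ≈ 1.30×10⁵ W/m²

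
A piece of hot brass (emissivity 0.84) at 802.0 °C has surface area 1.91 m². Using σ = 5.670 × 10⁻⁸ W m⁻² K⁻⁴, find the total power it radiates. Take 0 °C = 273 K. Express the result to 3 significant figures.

T = 802.0 °C + 273 = 1075.0 K.
Area A = 1.91 m².
P = εσAT⁴ = 0.84 × 5.670×10⁻⁸ × 1.91 × (1075.0)⁴ = 1.21×10⁵ W.

P ≈ 1.21×10⁵ W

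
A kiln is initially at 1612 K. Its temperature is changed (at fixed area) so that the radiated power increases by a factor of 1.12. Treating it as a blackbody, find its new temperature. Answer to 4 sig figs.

T₂ ≈ 1658 K

P ∝ T⁴, so T₂/T₁ = (P₂/P₁)^(1/4) = (1.12)^(1/4) = 1.02874.
T₂ = 1612 × 1.02874 = 1658 K.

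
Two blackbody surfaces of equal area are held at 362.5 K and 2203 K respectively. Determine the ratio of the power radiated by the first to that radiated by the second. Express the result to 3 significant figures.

P₁/P₂ ≈ 7.33×10⁻⁴

With equal areas, P₁/P₂ = (T₁/T₂)⁴ = (362.5/2203)⁴ = 7.33×10⁻⁴.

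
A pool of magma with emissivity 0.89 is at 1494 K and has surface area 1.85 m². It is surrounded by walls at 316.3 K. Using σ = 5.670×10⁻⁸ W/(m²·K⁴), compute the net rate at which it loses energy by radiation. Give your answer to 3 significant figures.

Area A = 1.85 m².
Net radiated power P_net = εσA(T⁴ − T₀⁴) = 0.89×5.670×10⁻⁸×1.85×(1494⁴ − 316.3⁴).
T⁴ − T₀⁴ = 4.98198×10¹² − 1.00091×10¹⁰ = 4.97197×10¹² K⁴, so P_net = 4.64×10⁵ W.

Net loss ≈ 4.64×10⁵ W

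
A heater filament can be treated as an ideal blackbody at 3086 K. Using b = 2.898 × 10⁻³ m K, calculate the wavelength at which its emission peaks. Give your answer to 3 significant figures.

λ_max ≈ 0.939 μm

Wien's displacement law: λ_max = b/T = (2.898×10⁻³ m·K)/(3086 K) = 9.391×10⁻⁷ m.
That is 0.939 μm, in the infrared range.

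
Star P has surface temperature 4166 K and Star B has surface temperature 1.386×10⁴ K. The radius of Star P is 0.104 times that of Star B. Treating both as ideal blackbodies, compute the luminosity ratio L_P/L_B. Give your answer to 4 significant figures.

L_P/L_B ≈ 8.829×10⁻⁵

L ∝ R²T⁴, so L_P/L_B = (R_P/R_B)²(T_P/T_B)⁴ = (0.104)² × (4166/1.386×10⁴)⁴ = 0.010816 × 8.16252×10⁻³ = 8.829×10⁻⁵.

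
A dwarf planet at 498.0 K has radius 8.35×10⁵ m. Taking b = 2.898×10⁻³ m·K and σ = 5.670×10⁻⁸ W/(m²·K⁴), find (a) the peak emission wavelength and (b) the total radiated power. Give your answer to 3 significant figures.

(a) λ_max = b/T = 2.898×10⁻³/498.0 = 5.819×10⁻⁶ m = 5.82 μm.
Surface area A = 4πR² = 4π(8.35×10⁵ m)² = 8.76159×10¹² m².
(b) P = σAT⁴ = 5.670×10⁻⁸×8.76159×10¹²×(498.0)⁴ = 3.06×10¹⁶ W.

λ_max ≈ 5.82 μm; P ≈ 3.06×10¹⁶ W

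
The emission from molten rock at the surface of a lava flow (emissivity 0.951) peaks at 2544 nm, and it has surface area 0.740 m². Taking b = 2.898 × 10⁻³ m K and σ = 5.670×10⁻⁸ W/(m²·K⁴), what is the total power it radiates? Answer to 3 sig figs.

P ≈ 6.72×10⁴ W

Wien's law: T = b/λ_max = 2.898×10⁻³/2.544×10⁻⁶ = 1139.15 K.
Area A = 0.740 m².
Then P = εσAT⁴ = 0.951×5.670×10⁻⁸×0.740×(1139.15)⁴ = 6.72×10⁴ W.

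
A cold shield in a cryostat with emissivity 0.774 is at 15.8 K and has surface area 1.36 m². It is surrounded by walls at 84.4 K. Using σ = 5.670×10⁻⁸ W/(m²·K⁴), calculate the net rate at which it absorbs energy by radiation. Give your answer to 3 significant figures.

Area A = 1.36 m².
Net radiated power P_net = εσA(T⁴ − T₀⁴) = 0.774×5.670×10⁻⁸×1.36×(15.8⁴ − 84.4⁴).
T⁴ − T₀⁴ = 62320.1 − 5.07423×10⁷ = -5.06800×10⁷ K⁴, so P_net = -3.02 W — negative, meaning a net gain of 3.02 W.

Net gain ≈ 3.02 W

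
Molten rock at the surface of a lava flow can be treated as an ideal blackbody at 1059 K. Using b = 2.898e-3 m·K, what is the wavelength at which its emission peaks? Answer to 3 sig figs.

Wien's displacement law: λ_max = b/T = (2.898×10⁻³ m·K)/(1059 K) = 2.737×10⁻⁶ m.
That is 2.74×10³ nm, in the infrared range.

λ_max ≈ 2.74×10³ nm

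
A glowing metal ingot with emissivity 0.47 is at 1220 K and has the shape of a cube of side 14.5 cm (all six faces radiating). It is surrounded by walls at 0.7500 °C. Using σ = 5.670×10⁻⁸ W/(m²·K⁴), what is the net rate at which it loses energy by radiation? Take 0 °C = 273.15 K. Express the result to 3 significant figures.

Surroundings: T = 0.7500 °C + 273.15 = 273.9000 K.
Area A = 6s² = 6×(0.145 m)² = 0.12615 m².
Net radiated power P_net = εσA(T⁴ − T₀⁴) = 0.47×5.670×10⁻⁸×0.12615×(1220⁴ − 273.9000⁴).
T⁴ − T₀⁴ = 2.21533×10¹² − 5.62818×10⁹ = 2.20970×10¹² K⁴, so P_net = 7.43×10³ W.

Net loss ≈ 7.43×10³ W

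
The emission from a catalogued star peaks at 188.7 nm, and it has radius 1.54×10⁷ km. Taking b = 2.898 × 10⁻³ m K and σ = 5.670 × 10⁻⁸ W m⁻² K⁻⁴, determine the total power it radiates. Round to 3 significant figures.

P ≈ 9.40×10³⁰ W

Wien's law: T = b/λ_max = 2.898×10⁻³/1.887×10⁻⁷ = 15357.7 K.
Surface area A = 4πR² = 4π(1.54×10¹⁰ m)² = 2.98024×10²¹ m².
Then P = σAT⁴ = 5.670×10⁻⁸×2.98024×10²¹×(15357.7)⁴ = 9.40×10³⁰ W.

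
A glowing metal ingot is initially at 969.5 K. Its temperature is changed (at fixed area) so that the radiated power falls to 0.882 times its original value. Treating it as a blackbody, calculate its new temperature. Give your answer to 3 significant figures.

P ∝ T⁴, so T₂/T₁ = (P₂/P₁)^(1/4) = (0.882)^(1/4) = 0.969097.
T₂ = 969.5 × 0.969097 = 940 K.

T₂ ≈ 940 K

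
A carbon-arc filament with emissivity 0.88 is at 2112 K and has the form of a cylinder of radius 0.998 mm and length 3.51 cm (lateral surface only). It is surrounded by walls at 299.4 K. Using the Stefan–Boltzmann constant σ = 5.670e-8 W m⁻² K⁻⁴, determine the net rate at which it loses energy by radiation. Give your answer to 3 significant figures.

Net loss ≈ 218 W

Lateral area A = 2πrL = 2π×9.98×10⁻⁴×0.0351 = 2.20099×10⁻⁴ m².
Net radiated power P_net = εσA(T⁴ − T₀⁴) = 0.88×5.670×10⁻⁸×2.20099×10⁻⁴×(2112⁴ − 299.4⁴).
T⁴ − T₀⁴ = 1.98965×10¹³ − 8.03539×10⁹ = 1.98885×10¹³ K⁴, so P_net = 218 W.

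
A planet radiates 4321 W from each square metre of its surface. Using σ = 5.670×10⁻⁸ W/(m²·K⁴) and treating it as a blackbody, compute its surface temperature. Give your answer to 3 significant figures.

T ≈ 525 K

I = σT⁴, so T = (I/σ)^(1/4) = (4321/(5.670×10⁻⁸))^(1/4) = 525 K.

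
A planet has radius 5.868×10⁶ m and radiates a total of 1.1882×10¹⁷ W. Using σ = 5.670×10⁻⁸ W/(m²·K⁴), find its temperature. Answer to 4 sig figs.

T ≈ 263.8 K

Surface area A = 4πR² = 4π(5.868×10⁶ m)² = 4.32703×10¹⁴ m².
P = σAT⁴ ⇒ T = (P/(σA))^(1/4) = (1.1882×10¹⁷/(5.670×10⁻⁸×4.32703×10¹⁴))^(1/4) = 263.8 K.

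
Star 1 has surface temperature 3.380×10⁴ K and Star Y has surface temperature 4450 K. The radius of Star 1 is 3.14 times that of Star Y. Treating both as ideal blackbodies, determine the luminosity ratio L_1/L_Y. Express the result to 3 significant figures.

L_1/L_Y ≈ 3.28×10⁴

L ∝ R²T⁴, so L_1/L_Y = (R_1/R_Y)²(T_1/T_Y)⁴ = (3.14)² × (3.380×10⁴/4450)⁴ = 9.8596 × 3328.33 = 3.28×10⁴.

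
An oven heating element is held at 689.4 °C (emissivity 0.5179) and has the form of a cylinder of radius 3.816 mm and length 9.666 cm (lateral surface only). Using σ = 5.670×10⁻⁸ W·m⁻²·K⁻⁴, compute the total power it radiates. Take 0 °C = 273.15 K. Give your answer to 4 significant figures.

P ≈ 58.42 W

T = 689.4 °C + 273.15 = 962.55 K.
Lateral area A = 2πrL = 2π×3.816×10⁻³×0.09666 = 2.31758×10⁻³ m².
P = εσAT⁴ = 0.5179 × 5.670×10⁻⁸ × 2.31758×10⁻³ × (962.55)⁴ = 58.42 W.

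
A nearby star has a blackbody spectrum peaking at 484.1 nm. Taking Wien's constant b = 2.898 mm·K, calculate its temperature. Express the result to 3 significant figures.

Wien's law gives T = b/λ_max = (2.898×10⁻³ m·K)/(4.841×10⁻⁷ m) = 5.99×10³ K.

T ≈ 5.99×10³ K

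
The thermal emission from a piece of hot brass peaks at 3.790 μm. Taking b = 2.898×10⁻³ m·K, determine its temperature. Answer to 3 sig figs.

Wien's law gives T = b/λ_max = (2.898×10⁻³ m·K)/(3.790×10⁻⁶ m) = 765 K.

T ≈ 765 K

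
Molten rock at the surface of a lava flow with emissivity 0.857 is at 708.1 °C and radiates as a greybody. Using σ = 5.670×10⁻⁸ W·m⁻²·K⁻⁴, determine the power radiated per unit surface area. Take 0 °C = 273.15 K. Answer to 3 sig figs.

I ≈ 4.50×10⁴ W/m²

T = 708.1 °C + 273.15 = 981.25 K.
Stefan–Boltzmann: I = εσT⁴ = 0.857 × 5.670×10⁻⁸ × (981.25)⁴ = 4.50×10⁴ W/m².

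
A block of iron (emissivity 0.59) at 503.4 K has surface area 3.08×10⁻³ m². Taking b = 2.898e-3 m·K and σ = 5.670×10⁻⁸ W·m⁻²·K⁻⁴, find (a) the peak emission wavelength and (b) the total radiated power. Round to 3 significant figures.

λ_max ≈ 5.76 μm; P ≈ 6.62 W

(a) λ_max = b/T = 2.898×10⁻³/503.4 = 5.757×10⁻⁶ m = 5.76 μm.
Area A = 3.08×10⁻³ m².
(b) P = εσAT⁴ = 0.59×5.670×10⁻⁸×3.08×10⁻³×(503.4)⁴ = 6.62 W.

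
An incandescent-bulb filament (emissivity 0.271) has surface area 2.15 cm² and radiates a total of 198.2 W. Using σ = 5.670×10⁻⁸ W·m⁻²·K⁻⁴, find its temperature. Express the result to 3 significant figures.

Area A = 2.15 cm² = 2.15×10⁻⁴ m².
P = εσAT⁴ ⇒ T = (P/(εσA))^(1/4) = (198.2/(0.271×5.670×10⁻⁸×2.15×10⁻⁴))^(1/4) = 2.78×10³ K.

T ≈ 2.78×10³ K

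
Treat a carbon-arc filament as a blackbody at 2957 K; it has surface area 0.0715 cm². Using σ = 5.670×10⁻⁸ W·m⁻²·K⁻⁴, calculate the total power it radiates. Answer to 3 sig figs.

P ≈ 31.0 W

Area A = 0.0715 cm² = 7.15×10⁻⁶ m².
P = σAT⁴ = 5.670×10⁻⁸ × 7.15×10⁻⁶ × (2957)⁴ = 31.0 W.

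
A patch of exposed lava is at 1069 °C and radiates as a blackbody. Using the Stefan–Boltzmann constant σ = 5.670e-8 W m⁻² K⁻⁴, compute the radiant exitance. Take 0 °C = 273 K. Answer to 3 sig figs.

T = 1069 °C + 273 = 1342 K.
Stefan–Boltzmann: I = σT⁴ = 5.670×10⁻⁸ × (1342)⁴ = 1.84×10⁵ W/m².

I ≈ 1.84×10⁵ W/m²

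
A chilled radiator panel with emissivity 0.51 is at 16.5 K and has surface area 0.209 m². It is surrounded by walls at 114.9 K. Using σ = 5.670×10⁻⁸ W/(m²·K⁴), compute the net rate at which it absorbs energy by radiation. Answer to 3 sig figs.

Net gain ≈ 1.05 W

Area A = 0.209 m².
Net radiated power P_net = εσA(T⁴ − T₀⁴) = 0.51×5.670×10⁻⁸×0.209×(16.5⁴ − 114.9⁴).
T⁴ − T₀⁴ = 74120.1 − 1.74293×10⁸ = -1.74219×10⁸ K⁴, so P_net = -1.05 W — negative, meaning a net gain of 1.05 W.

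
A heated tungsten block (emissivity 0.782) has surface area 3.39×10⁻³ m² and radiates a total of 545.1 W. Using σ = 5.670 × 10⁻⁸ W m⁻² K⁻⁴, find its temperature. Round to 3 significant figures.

Area A = 3.39×10⁻³ m².
P = εσAT⁴ ⇒ T = (P/(εσA))^(1/4) = (545.1/(0.782×5.670×10⁻⁸×3.39×10⁻³))^(1/4) = 1.38×10³ K.

T ≈ 1.38×10³ K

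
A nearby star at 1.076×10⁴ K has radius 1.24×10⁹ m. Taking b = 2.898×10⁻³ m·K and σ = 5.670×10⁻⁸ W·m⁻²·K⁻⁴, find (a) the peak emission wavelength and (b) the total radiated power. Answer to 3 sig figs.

(a) λ_max = b/T = 2.898×10⁻³/1.076×10⁴ = 2.693×10⁻⁷ m = 269 nm.
Surface area A = 4πR² = 4π(1.24×10⁹ m)² = 1.93221×10¹⁹ m².
(b) P = σAT⁴ = 5.670×10⁻⁸×1.93221×10¹⁹×(1.076×10⁴)⁴ = 1.47×10²⁸ W.

λ_max ≈ 269 nm; P ≈ 1.47×10²⁸ W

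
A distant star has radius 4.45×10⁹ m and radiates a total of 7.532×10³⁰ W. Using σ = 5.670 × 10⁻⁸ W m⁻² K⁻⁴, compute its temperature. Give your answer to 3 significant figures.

Surface area A = 4πR² = 4π(4.45×10⁹ m)² = 2.48846×10²⁰ m².
P = σAT⁴ ⇒ T = (P/(σA))^(1/4) = (7.532×10³⁰/(5.670×10⁻⁸×2.48846×10²⁰))^(1/4) = 2.70×10⁴ K.

T ≈ 2.70×10⁴ K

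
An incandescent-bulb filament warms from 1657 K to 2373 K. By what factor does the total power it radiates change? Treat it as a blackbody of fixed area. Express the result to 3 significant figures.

P ∝ T⁴, so P₂/P₁ = (T₂/T₁)⁴ = (2373/1657)⁴ = (1.43211)⁴ = 4.21.

P₂/P₁ ≈ 4.21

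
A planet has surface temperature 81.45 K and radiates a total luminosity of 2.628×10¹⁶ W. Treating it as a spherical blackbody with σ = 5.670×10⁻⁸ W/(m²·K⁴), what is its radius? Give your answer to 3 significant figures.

L = 4πR²σT⁴ ⇒ R = √(L/(4πσT⁴)).
σT⁴ = 2.49544 W/m², so R = √(2.628×10¹⁶/(4π×2.49544)) = 2.89×10⁷ m.

R ≈ 2.89×10⁷ m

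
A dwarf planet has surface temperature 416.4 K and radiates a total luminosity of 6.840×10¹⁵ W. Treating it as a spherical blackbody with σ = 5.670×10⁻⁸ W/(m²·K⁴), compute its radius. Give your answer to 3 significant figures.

L = 4πR²σT⁴ ⇒ R = √(L/(4πσT⁴)).
σT⁴ = 1704.61 W/m², so R = √(6.840×10¹⁵/(4π×1704.61)) = 5.65×10⁵ m.

R ≈ 5.65×10⁵ m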